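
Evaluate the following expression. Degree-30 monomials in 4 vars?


C(d+n-1,n-1)=C(33,3)=5456


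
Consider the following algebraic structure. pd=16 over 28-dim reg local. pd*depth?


pd+depth=28
depth=28-16=12
pd*depth=16*12=192


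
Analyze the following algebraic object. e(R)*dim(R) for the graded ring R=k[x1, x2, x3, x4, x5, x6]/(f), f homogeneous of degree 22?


e(R)=deg(f)=22, dim(R)=6-1=5
e*dim=22*5=110


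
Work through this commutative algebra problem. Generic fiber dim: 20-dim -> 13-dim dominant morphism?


dim(fiber)=dim(X)-dim(Y)=20-13=7


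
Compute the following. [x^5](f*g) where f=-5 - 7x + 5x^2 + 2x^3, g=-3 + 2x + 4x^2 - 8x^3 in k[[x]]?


[x^5] = sum a_i*b_j, i+j=5
  5*-8=-40
  2*4=8
Sum=-32


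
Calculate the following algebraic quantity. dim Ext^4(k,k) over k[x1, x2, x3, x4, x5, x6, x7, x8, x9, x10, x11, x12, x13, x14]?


C(n,i)=C(14,4)=1001


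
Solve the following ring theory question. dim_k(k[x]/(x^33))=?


Basis: 1,x,...,x^32
dim=33


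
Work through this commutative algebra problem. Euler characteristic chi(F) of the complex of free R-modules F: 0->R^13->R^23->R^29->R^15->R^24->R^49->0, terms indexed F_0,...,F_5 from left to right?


chi = sum (-1)^i * rank:
(-1)^0*13=13
(-1)^1*23=-23
(-1)^2*29=29
(-1)^3*15=-15
(-1)^4*24=24
(-1)^5*49=-49
chi=-21


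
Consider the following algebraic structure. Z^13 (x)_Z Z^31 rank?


rank(M(x)N) = rank(M)*rank(N)
13*31 = 403


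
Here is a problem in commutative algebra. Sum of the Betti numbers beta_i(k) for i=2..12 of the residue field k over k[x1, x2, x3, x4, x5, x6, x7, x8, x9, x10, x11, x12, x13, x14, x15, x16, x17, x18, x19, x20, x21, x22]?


Koszul resolution: beta_i(k)=C(n,i), n=22
C(22,2)=231, C(22,3)=1540, C(22,4)=7315, C(22,5)=26334, C(22,6)=74613, C(22,7)=170544, C(22,8)=319770, C(22,9)=497420, C(22,10)=646646, C(22,11)=705432, C(22,12)=646646
Sum=3096491


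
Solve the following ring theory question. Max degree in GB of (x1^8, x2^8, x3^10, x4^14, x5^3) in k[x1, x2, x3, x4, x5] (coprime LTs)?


Pure powers, coprime LTs => already GB.
Degrees: 8, 8, 10, 14, 3
Max=14


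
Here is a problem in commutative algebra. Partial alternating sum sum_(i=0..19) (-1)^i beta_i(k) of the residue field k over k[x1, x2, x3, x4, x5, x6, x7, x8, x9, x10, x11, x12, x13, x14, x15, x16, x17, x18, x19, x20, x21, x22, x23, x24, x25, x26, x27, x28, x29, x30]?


Koszul resolution: beta_i(k)=C(n,i), n=30
sum_(i=0..p) (-1)^i C(n,i) = (-1)^p C(n-1,p)
(-1)^19*C(29,19) = (-1)^19*20030010 = -20030010


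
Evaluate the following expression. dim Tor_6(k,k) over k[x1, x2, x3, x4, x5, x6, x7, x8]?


Koszul: C(n,i)=C(8,6)=28


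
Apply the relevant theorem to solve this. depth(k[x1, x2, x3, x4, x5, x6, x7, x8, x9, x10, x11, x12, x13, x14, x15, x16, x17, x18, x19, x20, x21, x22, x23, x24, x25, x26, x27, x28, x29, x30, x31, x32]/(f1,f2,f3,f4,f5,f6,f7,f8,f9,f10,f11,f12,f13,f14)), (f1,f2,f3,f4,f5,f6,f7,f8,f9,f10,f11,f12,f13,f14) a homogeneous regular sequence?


depth(R)=32
depth(R/I)=32-14=18


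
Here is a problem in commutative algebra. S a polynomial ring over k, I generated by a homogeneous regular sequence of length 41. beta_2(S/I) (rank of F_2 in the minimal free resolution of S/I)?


Regular sequence => Koszul complex is the minimal free resolution.
Syz_1 minimally generated by Koszul relations f_i*e_j - f_j*e_i (i<j): mu(Syz_1) = beta_2 = C(m,2) = m(m-1)/2
m=41
41*40/2 = 820


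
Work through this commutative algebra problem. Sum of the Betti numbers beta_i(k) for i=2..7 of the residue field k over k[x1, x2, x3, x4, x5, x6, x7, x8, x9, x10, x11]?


Koszul resolution: beta_i(k)=C(n,i), n=11
C(11,2)=55, C(11,3)=165, C(11,4)=330, C(11,5)=462, C(11,6)=462, C(11,7)=330
Sum=1804


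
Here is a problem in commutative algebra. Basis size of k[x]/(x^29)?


Basis: 1,x,...,x^28
dim=29


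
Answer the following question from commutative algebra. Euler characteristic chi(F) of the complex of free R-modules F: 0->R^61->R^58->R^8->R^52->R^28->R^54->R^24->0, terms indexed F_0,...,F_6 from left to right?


chi = sum (-1)^i * rank:
(-1)^0*61=61
(-1)^1*58=-58
(-1)^2*8=8
(-1)^3*52=-52
(-1)^4*28=28
(-1)^5*54=-54
(-1)^6*24=24
chi=-43


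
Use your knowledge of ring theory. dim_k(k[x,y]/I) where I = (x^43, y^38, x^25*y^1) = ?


k[x,y]/I, I = (x^43, y^38, x^25*y^1)
Rect: 43x38=1634. Corner: (43-25)x(38-1)=666.
dim = 1634-666 = 968


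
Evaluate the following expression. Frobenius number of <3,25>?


gcd(3,25)=1 => F=ab-a-b=3*25-3-25=75-28=47


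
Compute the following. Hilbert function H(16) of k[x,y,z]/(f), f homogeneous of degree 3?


C(18,2)-C(15,2)=153-105=48


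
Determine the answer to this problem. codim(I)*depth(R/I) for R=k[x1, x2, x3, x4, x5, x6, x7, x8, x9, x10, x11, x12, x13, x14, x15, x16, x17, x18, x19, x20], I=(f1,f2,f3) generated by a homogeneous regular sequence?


codim=3, depth=dim(R/I)=20-3=17
Product=3*17=51


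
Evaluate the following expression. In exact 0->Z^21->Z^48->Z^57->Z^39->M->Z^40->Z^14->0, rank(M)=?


Alt sum=0:
(-1)^0*21 + (-1)^1*48 + (-1)^2*57 + (-1)^3*39 + (-1)^4*? + (-1)^5*40 + (-1)^6*14=0
rank(M)=35


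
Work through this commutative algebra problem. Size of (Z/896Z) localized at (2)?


2-primary part: 896=2^7*7
Size=2^7=128


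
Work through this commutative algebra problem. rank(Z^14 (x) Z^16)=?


rank(M(x)N) = rank(M)*rank(N)
14*16 = 224


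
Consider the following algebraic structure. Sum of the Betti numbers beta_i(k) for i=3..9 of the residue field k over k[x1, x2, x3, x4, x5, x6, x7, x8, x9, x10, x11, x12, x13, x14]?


Koszul resolution: beta_i(k)=C(n,i), n=14
C(14,3)=364, C(14,4)=1001, C(14,5)=2002, C(14,6)=3003, C(14,7)=3432, C(14,8)=3003, C(14,9)=2002
Sum=14807


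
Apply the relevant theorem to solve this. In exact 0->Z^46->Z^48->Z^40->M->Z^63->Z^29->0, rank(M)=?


Alt sum=0:
(-1)^0*46 + (-1)^1*48 + (-1)^2*40 + (-1)^3*? + (-1)^4*63 + (-1)^5*29=0
rank(M)=72


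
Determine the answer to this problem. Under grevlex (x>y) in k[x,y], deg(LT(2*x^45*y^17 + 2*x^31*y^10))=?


LT: 2*x^45*y^17
deg_x=45, deg_y=17
Total=45+17=62


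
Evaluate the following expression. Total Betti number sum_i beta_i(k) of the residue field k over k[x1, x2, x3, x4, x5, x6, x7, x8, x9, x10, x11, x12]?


Koszul resolution: beta_i(k)=C(n,i), n=12
sum_i C(12,i) = 2^12 = 4096


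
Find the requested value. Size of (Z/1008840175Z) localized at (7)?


7-primary part: 1008840175=7^9*25
Size=7^9=40353607


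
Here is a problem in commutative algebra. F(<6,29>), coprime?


gcd(6,29)=1 => F=ab-a-b=6*29-6-29=174-35=139


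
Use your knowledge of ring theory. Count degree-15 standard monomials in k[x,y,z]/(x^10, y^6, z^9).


Need i<10, j<6, k<9 with i+j+k=15.
For each i, j ranges over max(0,15-i-8)..min(5,15-i):
  i=0: j in [7,5] -> 0
  i=1: j in [6,5] -> 0
  i=2: j in [5,5] -> 1
  i=3: j in [4,5] -> 2
  i=4: j in [3,5] -> 3
  i=5: j in [2,5] -> 4
  i=6: j in [1,5] -> 5
  i=7: j in [0,5] -> 6
  i=8: j in [0,5] -> 6
  i=9: j in [0,5] -> 6
H(15) = 0+0+1+2+3+4+5+6+6+6 = 33


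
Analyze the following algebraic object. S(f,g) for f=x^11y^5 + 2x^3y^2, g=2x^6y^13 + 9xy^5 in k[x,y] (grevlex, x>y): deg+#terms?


LT(f)=x^11y^5, LT(g)=2x^6y^13
lcm(LM)=x^11y^13
S(f,g) (scaled by 2 to clear denominators) = 2y^8*f - x^5*g = 4x^3y^10 - 9x^6y^5
2 terms, deg 13.
13+2=15


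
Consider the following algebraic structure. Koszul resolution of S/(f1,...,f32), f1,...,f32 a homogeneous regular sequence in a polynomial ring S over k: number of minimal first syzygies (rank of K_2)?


Regular sequence => Koszul complex is the minimal free resolution.
Syz_1 minimally generated by Koszul relations f_i*e_j - f_j*e_i (i<j): mu(Syz_1) = beta_2 = C(m,2) = m(m-1)/2
m=32
32*31/2 = 496


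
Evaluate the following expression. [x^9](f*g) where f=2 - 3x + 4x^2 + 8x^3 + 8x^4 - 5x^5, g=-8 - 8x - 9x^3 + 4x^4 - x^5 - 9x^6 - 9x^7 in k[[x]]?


[x^9] = sum a_i*b_j, i+j=9
  4*-9=-36
  8*-9=-72
  8*-1=-8
  -5*4=-20
Sum=-136


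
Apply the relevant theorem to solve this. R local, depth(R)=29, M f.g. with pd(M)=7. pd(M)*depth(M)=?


pd+depth=29
depth=29-7=22
pd*depth=7*22=154


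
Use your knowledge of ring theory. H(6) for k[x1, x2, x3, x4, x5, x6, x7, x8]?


C(d+n-1,n-1)=C(13,7)=1716


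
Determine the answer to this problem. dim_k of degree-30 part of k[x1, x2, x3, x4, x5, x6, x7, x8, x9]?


C(d+n-1,n-1)=C(38,8)=48903492


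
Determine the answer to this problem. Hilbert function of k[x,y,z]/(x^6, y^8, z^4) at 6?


Need i<6, j<8, k<4 with i+j+k=6.
For each i, j ranges over max(0,6-i-3)..min(7,6-i):
  i=0: j in [3,6] -> 4
  i=1: j in [2,5] -> 4
  i=2: j in [1,4] -> 4
  i=3: j in [0,3] -> 4
  i=4: j in [0,2] -> 3
  i=5: j in [0,1] -> 2
H(6) = 4+4+4+4+3+2 = 21


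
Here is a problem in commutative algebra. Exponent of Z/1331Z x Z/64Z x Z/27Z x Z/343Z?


Exponent = lcm of the cyclic orders; pairwise coprime => product.
11^3*2^6*3^3*7^3=1331*64*27*343=788889024


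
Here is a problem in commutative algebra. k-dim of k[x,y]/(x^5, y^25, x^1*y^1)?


k[x,y]/I, I = (x^5, y^25, x^1*y^1)
Rect: 5x25=125. Corner: (5-1)x(25-1)=96.
dim = 125-96 = 29


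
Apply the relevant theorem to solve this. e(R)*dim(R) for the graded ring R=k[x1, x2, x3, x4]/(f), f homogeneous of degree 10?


e(R)=deg(f)=10, dim(R)=4-1=3
e*dim=10*3=30


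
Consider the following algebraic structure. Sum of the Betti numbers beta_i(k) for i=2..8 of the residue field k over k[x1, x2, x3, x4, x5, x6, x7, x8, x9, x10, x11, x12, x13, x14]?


Koszul resolution: beta_i(k)=C(n,i), n=14
C(14,2)=91, C(14,3)=364, C(14,4)=1001, C(14,5)=2002, C(14,6)=3003, C(14,7)=3432, C(14,8)=3003
Sum=12896


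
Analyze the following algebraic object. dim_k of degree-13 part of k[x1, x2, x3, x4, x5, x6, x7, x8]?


C(d+n-1,n-1)=C(20,7)=77520


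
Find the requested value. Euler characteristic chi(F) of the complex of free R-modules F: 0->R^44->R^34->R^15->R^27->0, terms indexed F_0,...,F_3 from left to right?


chi = sum (-1)^i * rank:
(-1)^0*44=44
(-1)^1*34=-34
(-1)^2*15=15
(-1)^3*27=-27
chi=-2


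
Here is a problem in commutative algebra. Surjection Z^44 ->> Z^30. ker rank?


rank(ker) = 44-30 = 14


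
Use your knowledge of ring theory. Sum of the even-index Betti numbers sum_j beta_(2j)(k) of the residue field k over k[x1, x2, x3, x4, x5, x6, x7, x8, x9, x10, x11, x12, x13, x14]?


Koszul resolution: beta_i(k)=C(n,i), n=14
sum_even C(14,i) = 2^(n-1) = 2^13 = 8192


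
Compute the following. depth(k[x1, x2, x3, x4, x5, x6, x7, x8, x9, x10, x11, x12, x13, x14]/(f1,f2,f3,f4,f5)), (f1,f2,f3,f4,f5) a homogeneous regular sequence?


depth(R)=14
depth(R/I)=14-5=9


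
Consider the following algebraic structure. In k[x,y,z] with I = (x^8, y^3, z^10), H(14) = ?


Need i<8, j<3, k<10 with i+j+k=14.
For each i, j ranges over max(0,14-i-9)..min(2,14-i):
  i=0: j in [5,2] -> 0
  i=1: j in [4,2] -> 0
  i=2: j in [3,2] -> 0
  i=3: j in [2,2] -> 1
  i=4: j in [1,2] -> 2
  i=5: j in [0,2] -> 3
  i=6: j in [0,2] -> 3
  i=7: j in [0,2] -> 3
H(14) = 0+0+0+1+2+3+3+3 = 12


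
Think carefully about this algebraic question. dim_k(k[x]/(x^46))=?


Basis: 1,x,...,x^45
dim=46


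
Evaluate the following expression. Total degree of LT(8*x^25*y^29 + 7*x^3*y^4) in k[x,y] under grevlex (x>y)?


LT: 8*x^25*y^29
deg_x=25, deg_y=29
Total=25+29=54


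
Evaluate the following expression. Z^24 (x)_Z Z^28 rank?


rank(M(x)N) = rank(M)*rank(N)
24*28 = 672


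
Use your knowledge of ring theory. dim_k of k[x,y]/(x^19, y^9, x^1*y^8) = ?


k[x,y]/I, I = (x^19, y^9, x^1*y^8)
Rect: 19x9=171. Corner: (19-1)x(9-8)=18.
dim = 171-18 = 153


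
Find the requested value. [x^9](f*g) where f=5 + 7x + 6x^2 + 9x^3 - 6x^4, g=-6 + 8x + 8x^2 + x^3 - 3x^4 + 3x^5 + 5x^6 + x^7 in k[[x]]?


[x^9] = sum a_i*b_j, i+j=9
  6*1=6
  9*5=45
  -6*3=-18
Sum=33


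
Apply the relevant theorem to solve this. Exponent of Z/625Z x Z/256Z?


Exponent = lcm of the cyclic orders; pairwise coprime => product.
5^4*2^8=625*256=160000


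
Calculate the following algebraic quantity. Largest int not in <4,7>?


gcd(4,7)=1 => F=ab-a-b=4*7-4-7=28-11=17


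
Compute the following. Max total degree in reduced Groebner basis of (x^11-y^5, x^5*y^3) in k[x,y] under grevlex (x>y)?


LT(f1)=x^11, LT(f2)=x^5y^3, lcm=x^11y^3
S(f1,f2) = y^3*f1 - x^6*f2 = -y^8
Reduced GB = {f1, f2, y^8}; degrees 11, 8, 8
Max = 11


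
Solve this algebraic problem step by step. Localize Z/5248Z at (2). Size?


2-primary part: 5248=2^7*41
Size=2^7=128


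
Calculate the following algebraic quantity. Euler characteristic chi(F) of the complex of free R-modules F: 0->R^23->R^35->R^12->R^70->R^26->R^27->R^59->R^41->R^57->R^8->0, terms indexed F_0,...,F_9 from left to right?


chi = sum (-1)^i * rank:
(-1)^0*23=23
(-1)^1*35=-35
(-1)^2*12=12
(-1)^3*70=-70
(-1)^4*26=26
(-1)^5*27=-27
(-1)^6*59=59
(-1)^7*41=-41
(-1)^8*57=57
(-1)^9*8=-8
chi=-4


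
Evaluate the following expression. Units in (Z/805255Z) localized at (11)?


Local ring = Z/161051Z.
phi(161051) = 11^4*(11-1) = 146410


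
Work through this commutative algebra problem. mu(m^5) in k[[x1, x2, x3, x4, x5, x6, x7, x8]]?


C(n+d-1,d)=C(12,5)=792


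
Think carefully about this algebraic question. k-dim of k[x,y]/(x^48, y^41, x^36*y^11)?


k[x,y]/I, I = (x^48, y^41, x^36*y^11)
Rect: 48x41=1968. Corner: (48-36)x(41-11)=360.
dim = 1968-360 = 1608


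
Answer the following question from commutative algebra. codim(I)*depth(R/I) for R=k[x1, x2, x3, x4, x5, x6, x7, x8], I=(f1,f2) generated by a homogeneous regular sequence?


codim=2, depth=dim(R/I)=8-2=6
Product=2*6=12


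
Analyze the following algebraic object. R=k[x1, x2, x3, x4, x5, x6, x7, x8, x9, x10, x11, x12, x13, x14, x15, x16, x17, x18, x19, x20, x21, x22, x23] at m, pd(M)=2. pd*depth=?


pd+depth=23
depth=23-2=21
pd*depth=2*21=42


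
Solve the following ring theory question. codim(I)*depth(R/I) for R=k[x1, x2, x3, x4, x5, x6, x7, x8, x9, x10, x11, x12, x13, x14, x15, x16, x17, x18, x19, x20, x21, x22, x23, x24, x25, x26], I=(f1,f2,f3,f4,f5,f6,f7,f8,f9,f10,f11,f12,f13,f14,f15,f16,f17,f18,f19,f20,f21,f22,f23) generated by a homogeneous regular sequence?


codim=23, depth=dim(R/I)=26-23=3
Product=23*3=69


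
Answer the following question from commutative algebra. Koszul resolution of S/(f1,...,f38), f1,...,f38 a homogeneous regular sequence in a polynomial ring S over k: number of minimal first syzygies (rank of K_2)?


Regular sequence => Koszul complex is the minimal free resolution.
Syz_1 minimally generated by Koszul relations f_i*e_j - f_j*e_i (i<j): mu(Syz_1) = beta_2 = C(m,2) = m(m-1)/2
m=38
38*37/2 = 703


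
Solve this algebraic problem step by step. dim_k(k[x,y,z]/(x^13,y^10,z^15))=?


Basis: x^iy^jz^k, i<13,j<10,k<15
13*10*15=1950


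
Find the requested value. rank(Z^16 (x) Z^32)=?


rank(M(x)N) = rank(M)*rank(N)
16*32 = 512


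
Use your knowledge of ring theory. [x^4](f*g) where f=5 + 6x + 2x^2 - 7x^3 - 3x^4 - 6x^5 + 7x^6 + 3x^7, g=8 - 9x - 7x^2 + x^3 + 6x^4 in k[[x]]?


[x^4] = sum a_i*b_j, i+j=4
  5*6=30
  6*1=6
  2*-7=-14
  -7*-9=63
  -3*8=-24
Sum=61


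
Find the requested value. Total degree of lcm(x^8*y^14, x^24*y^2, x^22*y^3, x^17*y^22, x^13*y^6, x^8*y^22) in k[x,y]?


lcm = componentwise max:
x: max(8,24,22,17,13,8)=24
y: max(14,2,3,22,6,22)=22
Total=24+22=46


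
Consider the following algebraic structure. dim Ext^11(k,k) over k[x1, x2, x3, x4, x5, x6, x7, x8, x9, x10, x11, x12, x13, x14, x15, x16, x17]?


C(n,i)=C(17,11)=12376


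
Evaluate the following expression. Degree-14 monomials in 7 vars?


C(d+n-1,n-1)=C(20,6)=38760


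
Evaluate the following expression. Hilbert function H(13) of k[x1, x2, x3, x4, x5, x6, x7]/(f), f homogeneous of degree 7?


C(19,6)-C(12,6)=27132-924=26208


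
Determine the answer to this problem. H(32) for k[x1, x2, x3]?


C(d+n-1,n-1)=C(34,2)=561


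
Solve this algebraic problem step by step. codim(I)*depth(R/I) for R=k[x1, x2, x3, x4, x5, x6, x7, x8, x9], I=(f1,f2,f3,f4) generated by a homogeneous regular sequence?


codim=4, depth=dim(R/I)=9-4=5
Product=4*5=20


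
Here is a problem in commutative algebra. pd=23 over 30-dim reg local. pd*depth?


pd+depth=30
depth=30-23=7
pd*depth=23*7=161


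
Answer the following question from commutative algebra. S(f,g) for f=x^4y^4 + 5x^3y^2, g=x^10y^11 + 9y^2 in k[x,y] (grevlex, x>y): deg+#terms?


LT(f)=x^4y^4, LT(g)=x^10y^11
lcm(LM)=x^10y^11
S(f,g) (scaled by 1 to clear denominators) = x^6y^7*f - 1*g = 5x^9y^9 - 9y^2
2 terms, deg 18.
18+2=20


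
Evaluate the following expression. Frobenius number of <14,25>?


gcd(14,25)=1 => F=ab-a-b=14*25-14-25=350-39=311


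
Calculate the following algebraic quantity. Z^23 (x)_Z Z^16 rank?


rank(M(x)N) = rank(M)*rank(N)
23*16 = 368


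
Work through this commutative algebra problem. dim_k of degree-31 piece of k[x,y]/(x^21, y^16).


k[x,y], I = (x^21, y^16), d = 31
Need i < 21 and d-i < 16.
Range: 16 <= i <= 20.
H(31) = 5


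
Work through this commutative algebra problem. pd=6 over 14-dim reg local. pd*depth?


pd+depth=14
depth=14-6=8
pd*depth=6*8=48


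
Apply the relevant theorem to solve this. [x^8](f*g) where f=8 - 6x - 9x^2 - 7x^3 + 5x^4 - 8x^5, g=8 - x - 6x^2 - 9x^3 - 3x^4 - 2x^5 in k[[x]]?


[x^8] = sum a_i*b_j, i+j=8
  -7*-2=14
  5*-3=-15
  -8*-9=72
Sum=71


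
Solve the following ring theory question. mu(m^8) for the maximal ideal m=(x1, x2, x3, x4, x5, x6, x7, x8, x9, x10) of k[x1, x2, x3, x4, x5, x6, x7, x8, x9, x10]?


Graded Nakayama: mu(m^d) = dim_k (m^d/m^(d+1)) = #degree-8 monomials in 10 vars
C(n+d-1,d)=C(17,8)=24310


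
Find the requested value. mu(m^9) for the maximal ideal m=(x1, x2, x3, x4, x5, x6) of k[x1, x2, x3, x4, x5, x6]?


Graded Nakayama: mu(m^d) = dim_k (m^d/m^(d+1)) = #degree-9 monomials in 6 vars
C(n+d-1,d)=C(14,9)=2002


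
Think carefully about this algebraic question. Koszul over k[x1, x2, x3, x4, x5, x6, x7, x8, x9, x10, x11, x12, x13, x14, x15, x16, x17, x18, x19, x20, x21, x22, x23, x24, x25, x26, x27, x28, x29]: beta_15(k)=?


C(n,i)=C(29,15)=77558760


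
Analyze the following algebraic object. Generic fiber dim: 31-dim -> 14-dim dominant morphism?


dim(fiber)=dim(X)-dim(Y)=31-14=17


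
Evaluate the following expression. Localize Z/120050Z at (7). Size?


7-primary part: 120050=7^4*50
Size=7^4=2401


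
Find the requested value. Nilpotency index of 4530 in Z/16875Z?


4530^k mod 16875:
k=1: 4530
k=2: 900
k=3: 10125
k=4: 0
First zero at k = 4


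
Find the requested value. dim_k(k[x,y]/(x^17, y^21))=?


Basis: x^i*y^j, i<17, j<21
17*21=357


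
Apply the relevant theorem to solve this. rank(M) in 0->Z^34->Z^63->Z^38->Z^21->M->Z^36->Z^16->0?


Alt sum=0:
(-1)^0*34 + (-1)^1*63 + (-1)^2*38 + (-1)^3*21 + (-1)^4*? + (-1)^5*36 + (-1)^6*16=0
rank(M)=32


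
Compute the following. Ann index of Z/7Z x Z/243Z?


Exponent = lcm of the cyclic orders; pairwise coprime => product.
7^1*3^5=7*243=1701


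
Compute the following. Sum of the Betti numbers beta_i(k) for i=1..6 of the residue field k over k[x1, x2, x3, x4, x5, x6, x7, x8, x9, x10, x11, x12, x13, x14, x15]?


Koszul resolution: beta_i(k)=C(n,i), n=15
C(15,1)=15, C(15,2)=105, C(15,3)=455, C(15,4)=1365, C(15,5)=3003, C(15,6)=5005
Sum=9948


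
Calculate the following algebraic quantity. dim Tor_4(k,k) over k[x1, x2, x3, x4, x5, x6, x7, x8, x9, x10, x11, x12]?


Koszul: C(n,i)=C(12,4)=495


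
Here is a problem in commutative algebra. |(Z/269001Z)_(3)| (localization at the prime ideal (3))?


3-primary part: 269001=3^8*41
Size=3^8=6561


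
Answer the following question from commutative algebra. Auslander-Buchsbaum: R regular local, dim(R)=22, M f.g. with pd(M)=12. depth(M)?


pd+depth=depth(R)=22
depth=22-12=10


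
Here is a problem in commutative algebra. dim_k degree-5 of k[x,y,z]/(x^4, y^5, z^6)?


Need i<4, j<5, k<6 with i+j+k=5.
For each i, j ranges over max(0,5-i-5)..min(4,5-i):
  i=0: j in [0,4] -> 5
  i=1: j in [0,4] -> 5
  i=2: j in [0,3] -> 4
  i=3: j in [0,2] -> 3
H(5) = 5+5+4+3 = 17


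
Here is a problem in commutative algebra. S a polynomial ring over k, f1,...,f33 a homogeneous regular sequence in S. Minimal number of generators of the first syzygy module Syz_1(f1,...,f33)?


Regular sequence => Koszul complex is the minimal free resolution.
Syz_1 minimally generated by Koszul relations f_i*e_j - f_j*e_i (i<j): mu(Syz_1) = beta_2 = C(m,2) = m(m-1)/2
m=33
33*32/2 = 528


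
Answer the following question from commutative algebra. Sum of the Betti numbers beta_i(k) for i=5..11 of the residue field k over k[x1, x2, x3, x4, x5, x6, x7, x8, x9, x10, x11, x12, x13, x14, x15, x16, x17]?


Koszul resolution: beta_i(k)=C(n,i), n=17
C(17,5)=6188, C(17,6)=12376, C(17,7)=19448, C(17,8)=24310, C(17,9)=24310, C(17,10)=19448, C(17,11)=12376
Sum=118456


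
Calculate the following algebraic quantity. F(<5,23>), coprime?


gcd(5,23)=1 => F=ab-a-b=5*23-5-23=115-28=87


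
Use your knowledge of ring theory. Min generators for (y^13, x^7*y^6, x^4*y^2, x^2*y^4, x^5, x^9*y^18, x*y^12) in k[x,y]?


Remove redundant (divisible by others).
x^7*y^6 redundant.
x^9*y^18 redundant.
Min: x^5, x^4*y^2, x^2*y^4, x*y^12, y^13
Count=5


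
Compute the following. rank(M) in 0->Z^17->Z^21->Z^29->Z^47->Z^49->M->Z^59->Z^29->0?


Alt sum=0:
(-1)^0*17 + (-1)^1*21 + (-1)^2*29 + (-1)^3*47 + (-1)^4*49 + (-1)^5*? + (-1)^6*59 + (-1)^7*29=0
rank(M)=57


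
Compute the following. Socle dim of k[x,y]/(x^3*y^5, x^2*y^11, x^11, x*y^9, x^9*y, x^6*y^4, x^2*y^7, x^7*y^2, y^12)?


Socle = ann(m) = span of standard monomials u with x*u, y*u in I (staircase corners).
Redundant generators: x^2*y^11
Minimal generators: x^11, x^9*y, x^7*y^2, x^6*y^4, x^3*y^5, x^2*y^7, x*y^9, y^12
Corners: y^11, xy^8, x^2y^6, x^5y^4, x^6y^3, x^8y, x^10
Socle dim=7


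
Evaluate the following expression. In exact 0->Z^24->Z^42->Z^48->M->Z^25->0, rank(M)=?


Alt sum=0:
(-1)^0*24 + (-1)^1*42 + (-1)^2*48 + (-1)^3*? + (-1)^4*25=0
rank(M)=55


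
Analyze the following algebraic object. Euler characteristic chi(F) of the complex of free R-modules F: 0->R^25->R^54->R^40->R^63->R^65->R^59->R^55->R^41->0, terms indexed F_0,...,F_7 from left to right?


chi = sum (-1)^i * rank:
(-1)^0*25=25
(-1)^1*54=-54
(-1)^2*40=40
(-1)^3*63=-63
(-1)^4*65=65
(-1)^5*59=-59
(-1)^6*55=55
(-1)^7*41=-41
chi=-32


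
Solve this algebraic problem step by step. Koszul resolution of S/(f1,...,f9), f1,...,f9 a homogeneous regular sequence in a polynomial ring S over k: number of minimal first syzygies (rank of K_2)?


Regular sequence => Koszul complex is the minimal free resolution.
Syz_1 minimally generated by Koszul relations f_i*e_j - f_j*e_i (i<j): mu(Syz_1) = beta_2 = C(m,2) = m(m-1)/2
m=9
9*8/2 = 36


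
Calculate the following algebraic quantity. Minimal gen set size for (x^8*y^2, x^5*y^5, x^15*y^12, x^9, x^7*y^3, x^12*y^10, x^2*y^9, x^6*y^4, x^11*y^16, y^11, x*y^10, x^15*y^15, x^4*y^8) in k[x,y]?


Remove redundant (divisible by others).
x^15*y^12 redundant.
x^11*y^16 redundant.
x^12*y^10 redundant.
x^15*y^15 redundant.
Min: x^9, x^8*y^2, x^7*y^3, x^6*y^4, x^5*y^5, x^4*y^8, x^2*y^9, x*y^10, y^11
Count=9


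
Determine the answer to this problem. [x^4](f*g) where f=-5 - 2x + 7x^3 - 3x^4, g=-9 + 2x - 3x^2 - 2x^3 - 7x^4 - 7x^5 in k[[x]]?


[x^4] = sum a_i*b_j, i+j=4
  -5*-7=35
  -2*-2=4
  7*2=14
  -3*-9=27
Sum=80


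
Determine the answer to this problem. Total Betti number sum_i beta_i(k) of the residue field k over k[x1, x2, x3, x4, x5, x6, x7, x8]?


Koszul resolution: beta_i(k)=C(n,i), n=8
sum_i C(8,i) = 2^8 = 256


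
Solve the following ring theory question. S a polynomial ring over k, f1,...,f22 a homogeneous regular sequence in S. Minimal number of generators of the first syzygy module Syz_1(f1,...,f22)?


Regular sequence => Koszul complex is the minimal free resolution.
Syz_1 minimally generated by Koszul relations f_i*e_j - f_j*e_i (i<j): mu(Syz_1) = beta_2 = C(m,2) = m(m-1)/2
m=22
22*21/2 = 231


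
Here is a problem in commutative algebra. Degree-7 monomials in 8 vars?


C(d+n-1,n-1)=C(14,7)=3432


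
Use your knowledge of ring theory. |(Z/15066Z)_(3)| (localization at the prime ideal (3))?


3-primary part: 15066=3^5*62
Size=3^5=243


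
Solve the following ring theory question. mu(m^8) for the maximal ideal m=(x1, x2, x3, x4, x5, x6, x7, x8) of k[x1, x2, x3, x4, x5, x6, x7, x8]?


Graded Nakayama: mu(m^d) = dim_k (m^d/m^(d+1)) = #degree-8 monomials in 8 vars
C(n+d-1,d)=C(15,8)=6435


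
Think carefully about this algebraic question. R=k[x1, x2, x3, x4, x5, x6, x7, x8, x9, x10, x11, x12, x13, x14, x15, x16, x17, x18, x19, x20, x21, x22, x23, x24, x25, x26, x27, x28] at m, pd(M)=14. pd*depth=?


pd+depth=28
depth=28-14=14
pd*depth=14*14=196


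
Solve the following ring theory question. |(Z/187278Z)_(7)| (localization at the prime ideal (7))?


7-primary part: 187278=7^4*78
Size=7^4=2401


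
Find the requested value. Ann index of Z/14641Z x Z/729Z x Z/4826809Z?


Exponent = lcm of the cyclic orders; pairwise coprime => product.
11^4*3^6*13^6=14641*729*4826809=51517927404801


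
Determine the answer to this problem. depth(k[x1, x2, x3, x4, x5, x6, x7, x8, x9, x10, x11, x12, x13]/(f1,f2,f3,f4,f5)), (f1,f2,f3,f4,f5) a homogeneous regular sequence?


depth(R)=13
depth(R/I)=13-5=8


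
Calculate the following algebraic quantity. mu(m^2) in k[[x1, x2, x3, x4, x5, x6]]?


C(n+d-1,d)=C(7,2)=21


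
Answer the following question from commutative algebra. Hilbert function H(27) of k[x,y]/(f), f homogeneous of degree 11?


H(t)=d for t>=d-1.
d=11, t=27
H(27)=11


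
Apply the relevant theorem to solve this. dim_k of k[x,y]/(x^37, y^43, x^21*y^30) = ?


k[x,y]/I, I = (x^37, y^43, x^21*y^30)
Rect: 37x43=1591. Corner: (37-21)x(43-30)=208.
dim = 1591-208 = 1383


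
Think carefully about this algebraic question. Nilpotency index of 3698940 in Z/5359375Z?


3698940^k mod 5359375:
k=1: 3698940
k=2: 5029850
k=3: 171500
k=4: 428750
k=5: 1071875
k=6: 0
First zero at k = 6


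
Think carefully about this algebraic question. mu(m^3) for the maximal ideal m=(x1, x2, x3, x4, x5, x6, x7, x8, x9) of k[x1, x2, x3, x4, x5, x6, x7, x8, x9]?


Graded Nakayama: mu(m^d) = dim_k (m^d/m^(d+1)) = #degree-3 monomials in 9 vars
C(n+d-1,d)=C(11,3)=165


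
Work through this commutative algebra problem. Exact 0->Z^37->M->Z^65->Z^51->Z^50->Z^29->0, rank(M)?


Alt sum=0:
(-1)^0*37 + (-1)^1*? + (-1)^2*65 + (-1)^3*51 + (-1)^4*50 + (-1)^5*29=0
rank(M)=72


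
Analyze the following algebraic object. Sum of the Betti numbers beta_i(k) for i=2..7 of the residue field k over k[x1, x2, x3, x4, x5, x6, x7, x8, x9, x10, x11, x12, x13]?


Koszul resolution: beta_i(k)=C(n,i), n=13
C(13,2)=78, C(13,3)=286, C(13,4)=715, C(13,5)=1287, C(13,6)=1716, C(13,7)=1716
Sum=5798


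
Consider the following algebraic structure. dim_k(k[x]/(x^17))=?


Basis: 1,x,...,x^16
dim=17


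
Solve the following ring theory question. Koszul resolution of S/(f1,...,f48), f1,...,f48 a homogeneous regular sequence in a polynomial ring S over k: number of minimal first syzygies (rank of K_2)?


Regular sequence => Koszul complex is the minimal free resolution.
Syz_1 minimally generated by Koszul relations f_i*e_j - f_j*e_i (i<j): mu(Syz_1) = beta_2 = C(m,2) = m(m-1)/2
m=48
48*47/2 = 1128


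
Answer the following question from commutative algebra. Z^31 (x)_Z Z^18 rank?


rank(M(x)N) = rank(M)*rank(N)
31*18 = 558


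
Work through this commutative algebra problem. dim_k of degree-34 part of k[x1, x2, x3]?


C(d+n-1,n-1)=C(36,2)=630


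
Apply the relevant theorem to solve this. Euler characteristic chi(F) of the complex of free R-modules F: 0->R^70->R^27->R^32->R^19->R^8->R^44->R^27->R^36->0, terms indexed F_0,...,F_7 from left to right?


chi = sum (-1)^i * rank:
(-1)^0*70=70
(-1)^1*27=-27
(-1)^2*32=32
(-1)^3*19=-19
(-1)^4*8=8
(-1)^5*44=-44
(-1)^6*27=27
(-1)^7*36=-36
chi=11


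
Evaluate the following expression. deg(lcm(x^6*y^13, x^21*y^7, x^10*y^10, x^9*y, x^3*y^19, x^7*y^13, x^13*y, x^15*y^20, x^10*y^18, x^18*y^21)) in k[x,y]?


lcm = componentwise max:
x: max(6,21,10,9,3,7,13,15,10,18)=21
y: max(13,7,10,1,19,13,1,20,18,21)=21
Total=21+21=42


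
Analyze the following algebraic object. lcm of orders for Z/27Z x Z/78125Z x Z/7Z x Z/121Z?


Exponent = lcm of the cyclic orders; pairwise coprime => product.
3^3*5^7*7^1*11^2=27*78125*7*121=1786640625


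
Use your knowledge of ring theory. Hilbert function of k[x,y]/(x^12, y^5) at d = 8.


k[x,y], I = (x^12, y^5), d = 8
Need i < 12 and d-i < 5.
Range: 4 <= i <= 8.
H(8) = 5


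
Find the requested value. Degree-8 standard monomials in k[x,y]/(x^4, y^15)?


k[x,y], I = (x^4, y^15), d = 8
Need i < 4 and d-i < 15.
Range: 0 <= i <= 3.
H(8) = 4


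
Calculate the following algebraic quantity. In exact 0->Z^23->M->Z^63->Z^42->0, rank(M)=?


Alt sum=0:
(-1)^0*23 + (-1)^1*? + (-1)^2*63 + (-1)^3*42=0
rank(M)=44


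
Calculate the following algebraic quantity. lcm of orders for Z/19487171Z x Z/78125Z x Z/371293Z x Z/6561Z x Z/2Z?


Exponent = lcm of the cyclic orders; pairwise coprime => product.
11^7*5^7*13^5*3^8*2^1=19487171*78125*371293*6561*2=7417466975746528593750


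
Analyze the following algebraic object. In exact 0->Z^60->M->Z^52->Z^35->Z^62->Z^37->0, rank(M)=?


Alt sum=0:
(-1)^0*60 + (-1)^1*? + (-1)^2*52 + (-1)^3*35 + (-1)^4*62 + (-1)^5*37=0
rank(M)=102


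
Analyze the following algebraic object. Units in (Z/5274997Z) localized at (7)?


Local ring = Z/2401Z.
phi(2401) = 7^3*(7-1) = 2058


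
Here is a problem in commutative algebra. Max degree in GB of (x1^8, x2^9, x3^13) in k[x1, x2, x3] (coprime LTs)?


Pure powers, coprime LTs => already GB.
Degrees: 8, 9, 13
Max=13


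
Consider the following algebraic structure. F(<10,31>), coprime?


gcd(10,31)=1 => F=ab-a-b=10*31-10-31=310-41=269


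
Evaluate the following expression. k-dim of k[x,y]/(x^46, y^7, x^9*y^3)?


k[x,y]/I, I = (x^46, y^7, x^9*y^3)
Rect: 46x7=322. Corner: (46-9)x(7-3)=148.
dim = 322-148 = 174


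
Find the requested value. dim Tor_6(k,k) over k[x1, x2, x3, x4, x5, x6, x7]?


Koszul: C(n,i)=C(7,6)=7


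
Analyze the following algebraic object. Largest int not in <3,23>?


gcd(3,23)=1 => F=ab-a-b=3*23-3-23=69-26=43


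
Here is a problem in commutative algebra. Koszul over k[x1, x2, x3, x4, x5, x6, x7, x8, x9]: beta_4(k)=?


C(n,i)=C(9,4)=126


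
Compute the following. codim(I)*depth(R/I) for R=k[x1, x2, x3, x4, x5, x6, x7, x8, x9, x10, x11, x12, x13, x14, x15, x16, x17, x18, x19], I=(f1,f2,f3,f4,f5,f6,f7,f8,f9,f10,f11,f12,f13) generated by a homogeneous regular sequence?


codim=13, depth=dim(R/I)=19-13=6
Product=13*6=78


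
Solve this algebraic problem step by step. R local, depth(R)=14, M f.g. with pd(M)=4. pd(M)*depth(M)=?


pd+depth=14
depth=14-4=10
pd*depth=4*10=40


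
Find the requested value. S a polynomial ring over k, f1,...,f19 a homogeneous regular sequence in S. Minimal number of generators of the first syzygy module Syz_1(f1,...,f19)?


Regular sequence => Koszul complex is the minimal free resolution.
Syz_1 minimally generated by Koszul relations f_i*e_j - f_j*e_i (i<j): mu(Syz_1) = beta_2 = C(m,2) = m(m-1)/2
m=19
19*18/2 = 171


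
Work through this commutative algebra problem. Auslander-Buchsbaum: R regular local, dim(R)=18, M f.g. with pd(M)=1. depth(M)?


pd+depth=depth(R)=18
depth=18-1=17


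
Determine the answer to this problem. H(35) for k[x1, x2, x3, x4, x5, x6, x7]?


C(d+n-1,n-1)=C(41,6)=4496388


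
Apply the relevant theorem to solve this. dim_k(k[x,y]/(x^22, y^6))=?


Basis: x^i*y^j, i<22, j<6
22*6=132


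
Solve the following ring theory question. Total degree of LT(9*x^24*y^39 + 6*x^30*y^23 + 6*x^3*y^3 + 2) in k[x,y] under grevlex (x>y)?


LT: 9*x^24*y^39
deg_x=24, deg_y=39
Total=24+39=63


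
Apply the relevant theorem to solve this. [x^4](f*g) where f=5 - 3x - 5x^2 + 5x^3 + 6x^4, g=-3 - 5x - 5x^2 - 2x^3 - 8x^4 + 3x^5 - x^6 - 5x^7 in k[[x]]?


[x^4] = sum a_i*b_j, i+j=4
  5*-8=-40
  -3*-2=6
  -5*-5=25
  5*-5=-25
  6*-3=-18
Sum=-52


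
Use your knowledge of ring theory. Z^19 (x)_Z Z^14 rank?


rank(M(x)N) = rank(M)*rank(N)
19*14 = 266


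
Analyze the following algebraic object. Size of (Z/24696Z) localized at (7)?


7-primary part: 24696=7^3*72
Size=7^3=343


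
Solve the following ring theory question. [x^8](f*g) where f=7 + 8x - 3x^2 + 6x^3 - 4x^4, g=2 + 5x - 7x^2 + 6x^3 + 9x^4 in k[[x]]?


[x^8] = sum a_i*b_j, i+j=8
  -4*9=-36
Sum=-36


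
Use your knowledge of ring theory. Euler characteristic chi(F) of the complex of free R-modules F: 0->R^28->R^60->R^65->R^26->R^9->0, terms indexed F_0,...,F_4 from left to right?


chi = sum (-1)^i * rank:
(-1)^0*28=28
(-1)^1*60=-60
(-1)^2*65=65
(-1)^3*26=-26
(-1)^4*9=9
chi=16


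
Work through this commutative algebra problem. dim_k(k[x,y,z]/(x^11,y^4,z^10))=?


Basis: x^iy^jz^k, i<11,j<4,k<10
11*4*10=440


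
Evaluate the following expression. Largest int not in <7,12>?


gcd(7,12)=1 => F=ab-a-b=7*12-7-12=84-19=65


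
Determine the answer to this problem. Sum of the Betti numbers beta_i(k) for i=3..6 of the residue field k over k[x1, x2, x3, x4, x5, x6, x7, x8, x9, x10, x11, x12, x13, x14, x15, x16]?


Koszul resolution: beta_i(k)=C(n,i), n=16
C(16,3)=560, C(16,4)=1820, C(16,5)=4368, C(16,6)=8008
Sum=14756


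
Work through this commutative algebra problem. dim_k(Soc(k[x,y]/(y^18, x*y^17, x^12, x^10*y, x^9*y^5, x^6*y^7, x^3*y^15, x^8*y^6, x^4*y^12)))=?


Socle = ann(m) = span of standard monomials u with x*u, y*u in I (staircase corners).
Minimal generators: x^12, x^10*y, x^9*y^5, x^8*y^6, x^6*y^7, x^4*y^12, x^3*y^15, x*y^17, y^18
Corners: y^17, x^2y^16, x^3y^14, x^5y^11, x^7y^6, x^8y^5, x^9y^4, x^11
Socle dim=8


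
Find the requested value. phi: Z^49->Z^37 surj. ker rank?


rank(ker) = 49-37 = 12


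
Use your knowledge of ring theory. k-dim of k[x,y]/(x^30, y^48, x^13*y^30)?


k[x,y]/I, I = (x^30, y^48, x^13*y^30)
Rect: 30x48=1440. Corner: (30-13)x(48-30)=306.
dim = 1440-306 = 1134


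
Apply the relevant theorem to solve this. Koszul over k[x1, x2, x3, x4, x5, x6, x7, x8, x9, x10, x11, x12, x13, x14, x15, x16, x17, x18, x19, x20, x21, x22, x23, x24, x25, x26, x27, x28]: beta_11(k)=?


C(n,i)=C(28,11)=21474180


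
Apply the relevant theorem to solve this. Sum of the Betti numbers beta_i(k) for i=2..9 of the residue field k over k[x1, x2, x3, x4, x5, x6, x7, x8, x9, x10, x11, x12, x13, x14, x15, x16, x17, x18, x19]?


Koszul resolution: beta_i(k)=C(n,i), n=19
C(19,2)=171, C(19,3)=969, C(19,4)=3876, C(19,5)=11628, C(19,6)=27132, C(19,7)=50388, C(19,8)=75582, C(19,9)=92378
Sum=262124


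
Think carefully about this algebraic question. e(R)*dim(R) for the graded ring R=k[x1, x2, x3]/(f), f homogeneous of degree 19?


e(R)=deg(f)=19, dim(R)=3-1=2
e*dim=19*2=38


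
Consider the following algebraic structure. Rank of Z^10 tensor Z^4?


rank(M(x)N) = rank(M)*rank(N)
10*4 = 40


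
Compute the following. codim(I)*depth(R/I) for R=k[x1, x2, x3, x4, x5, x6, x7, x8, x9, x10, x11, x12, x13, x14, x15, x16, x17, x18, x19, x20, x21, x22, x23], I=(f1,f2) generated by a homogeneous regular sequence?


codim=2, depth=dim(R/I)=23-2=21
Product=2*21=42


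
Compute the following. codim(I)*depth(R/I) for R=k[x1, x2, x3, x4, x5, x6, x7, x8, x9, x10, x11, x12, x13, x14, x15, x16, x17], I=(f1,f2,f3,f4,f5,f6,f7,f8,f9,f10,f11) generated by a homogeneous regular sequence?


codim=11, depth=dim(R/I)=17-11=6
Product=11*6=66


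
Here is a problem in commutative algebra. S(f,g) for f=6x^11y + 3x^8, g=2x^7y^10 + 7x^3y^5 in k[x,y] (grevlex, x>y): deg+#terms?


LT(f)=6x^11y, LT(g)=2x^7y^10
lcm(LM)=x^11y^10
S(f,g) (scaled by 12 to clear denominators) = 2y^9*f - 6x^4*g = 6x^8y^9 - 42x^7y^5
2 terms, deg 17.
17+2=19


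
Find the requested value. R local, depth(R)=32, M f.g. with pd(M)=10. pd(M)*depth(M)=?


pd+depth=32
depth=32-10=22
pd*depth=10*22=220


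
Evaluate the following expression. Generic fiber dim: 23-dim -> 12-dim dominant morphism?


dim(fiber)=dim(X)-dim(Y)=23-12=11


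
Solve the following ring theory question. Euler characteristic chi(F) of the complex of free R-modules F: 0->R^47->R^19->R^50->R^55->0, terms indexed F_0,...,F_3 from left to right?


chi = sum (-1)^i * rank:
(-1)^0*47=47
(-1)^1*19=-19
(-1)^2*50=50
(-1)^3*55=-55
chi=23


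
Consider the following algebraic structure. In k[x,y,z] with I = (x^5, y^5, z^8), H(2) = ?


Need i<5, j<5, k<8 with i+j+k=2.
For each i, j ranges over max(0,2-i-7)..min(4,2-i):
  i=0: j in [0,2] -> 3
  i=1: j in [0,1] -> 2
  i=2: j in [0,0] -> 1
H(2) = 3+2+1 = 6


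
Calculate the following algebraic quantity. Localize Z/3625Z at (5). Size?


5-primary part: 3625=5^3*29
Size=5^3=125


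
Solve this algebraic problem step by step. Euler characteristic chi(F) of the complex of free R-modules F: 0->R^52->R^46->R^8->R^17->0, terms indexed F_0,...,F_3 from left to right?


chi = sum (-1)^i * rank:
(-1)^0*52=52
(-1)^1*46=-46
(-1)^2*8=8
(-1)^3*17=-17
chi=-3


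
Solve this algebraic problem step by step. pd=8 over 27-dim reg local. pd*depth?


pd+depth=27
depth=27-8=19
pd*depth=8*19=152


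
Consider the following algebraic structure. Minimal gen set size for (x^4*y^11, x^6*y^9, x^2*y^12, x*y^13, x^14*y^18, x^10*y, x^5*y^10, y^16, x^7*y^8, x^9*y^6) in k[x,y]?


Remove redundant (divisible by others).
x^14*y^18 redundant.
Min: x^10*y, x^9*y^6, x^7*y^8, x^6*y^9, x^5*y^10, x^4*y^11, x^2*y^12, x*y^13, y^16
Count=9


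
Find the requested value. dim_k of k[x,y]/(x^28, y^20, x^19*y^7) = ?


k[x,y]/I, I = (x^28, y^20, x^19*y^7)
Rect: 28x20=560. Corner: (28-19)x(20-7)=117.
dim = 560-117 = 443


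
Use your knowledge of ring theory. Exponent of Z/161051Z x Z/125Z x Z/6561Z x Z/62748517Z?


Exponent = lcm of the cyclic orders; pairwise coprime => product.
11^5*5^3*3^8*13^7=161051*125*6561*62748517=8287946571247360875


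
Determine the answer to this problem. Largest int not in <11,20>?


gcd(11,20)=1 => F=ab-a-b=11*20-11-20=220-31=189


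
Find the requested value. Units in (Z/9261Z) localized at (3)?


Local ring = Z/27Z.
phi(27) = 3^2*(3-1) = 18


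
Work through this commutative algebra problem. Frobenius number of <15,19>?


gcd(15,19)=1 => F=ab-a-b=15*19-15-19=285-34=251


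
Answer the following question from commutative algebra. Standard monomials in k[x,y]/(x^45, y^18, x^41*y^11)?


k[x,y]/I, I = (x^45, y^18, x^41*y^11)
Rect: 45x18=810. Corner: (45-41)x(18-11)=28.
dim = 810-28 = 782


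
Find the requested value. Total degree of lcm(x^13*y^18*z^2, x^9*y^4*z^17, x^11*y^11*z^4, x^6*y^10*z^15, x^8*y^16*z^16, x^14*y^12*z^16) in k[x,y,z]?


lcm = componentwise max:
x: max(13,9,11,6,8,14)=14
y: max(18,4,11,10,16,12)=18
z: max(2,17,4,15,16,16)=17
Total=14+18+17=49


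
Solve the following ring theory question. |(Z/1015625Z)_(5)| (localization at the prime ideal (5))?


5-primary part: 1015625=5^7*13
Size=5^7=78125


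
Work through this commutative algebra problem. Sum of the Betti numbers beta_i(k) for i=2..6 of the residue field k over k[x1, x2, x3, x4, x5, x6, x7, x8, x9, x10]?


Koszul resolution: beta_i(k)=C(n,i), n=10
C(10,2)=45, C(10,3)=120, C(10,4)=210, C(10,5)=252, C(10,6)=210
Sum=837
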